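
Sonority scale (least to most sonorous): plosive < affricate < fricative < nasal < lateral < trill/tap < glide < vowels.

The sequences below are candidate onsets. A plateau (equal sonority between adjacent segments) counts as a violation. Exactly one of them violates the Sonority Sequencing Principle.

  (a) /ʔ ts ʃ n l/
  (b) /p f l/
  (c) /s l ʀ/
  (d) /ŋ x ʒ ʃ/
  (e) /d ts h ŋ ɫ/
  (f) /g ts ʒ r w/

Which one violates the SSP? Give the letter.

(a) /ʔ ts ʃ n l/: profile 1-2-3-4-5 — obeys.
(b) /p f l/: profile 1-3-5 — obeys.
(c) /s l ʀ/: profile 3-5-6 — obeys.
(d) /ŋ x ʒ ʃ/: profile 4-3-3-3 — violates.
(e) /d ts h ŋ ɫ/: profile 1-2-3-4-5 — obeys.
(f) /g ts ʒ r w/: profile 1-2-3-6-7 — obeys.

d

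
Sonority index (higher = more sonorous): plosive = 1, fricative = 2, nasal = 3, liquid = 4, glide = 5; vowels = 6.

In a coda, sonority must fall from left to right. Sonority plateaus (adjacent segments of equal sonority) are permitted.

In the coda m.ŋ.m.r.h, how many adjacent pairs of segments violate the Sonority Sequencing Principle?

1

/m/ — nasal, sonority 3.
/ŋ/ — nasal, sonority 3.
/m/ — nasal, sonority 3.
/r/ — liquid, sonority 4.
/h/ — fricative, sonority 2.
/m/→/ŋ/: 3→3 (plateau, allowed) — ok.
/ŋ/→/m/: 3→3 (plateau, allowed) — ok.
/m/→/r/: 3→4 (does not fall) — violation.
/r/→/h/: 4→2 (falls) — ok.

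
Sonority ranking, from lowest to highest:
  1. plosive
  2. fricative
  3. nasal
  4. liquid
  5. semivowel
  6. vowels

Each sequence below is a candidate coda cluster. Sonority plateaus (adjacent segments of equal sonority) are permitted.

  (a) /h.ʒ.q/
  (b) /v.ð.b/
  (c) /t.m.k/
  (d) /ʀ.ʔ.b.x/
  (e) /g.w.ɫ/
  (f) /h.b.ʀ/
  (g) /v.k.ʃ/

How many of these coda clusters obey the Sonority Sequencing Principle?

2

(a) 2-2-1 → obeys
(b) 2-2-1 → obeys
(c) 1-3-1 → violates
(d) 4-1-1-2 → violates
(e) 1-5-4 → violates
(f) 2-1-4 → violates
(g) 2-1-2 → violates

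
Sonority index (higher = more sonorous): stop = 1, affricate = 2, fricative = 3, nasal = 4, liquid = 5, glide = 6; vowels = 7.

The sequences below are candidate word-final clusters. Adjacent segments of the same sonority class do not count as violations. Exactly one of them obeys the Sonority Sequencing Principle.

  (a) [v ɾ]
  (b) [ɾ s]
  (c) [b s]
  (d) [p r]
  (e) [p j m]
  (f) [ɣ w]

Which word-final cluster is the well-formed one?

b

(a) sonority 3-5: ill-formed.
(b) sonority 5-3: well-formed.
(c) sonority 1-3: ill-formed.
(d) sonority 1-5: ill-formed.
(e) sonority 1-6-4: ill-formed.
(f) sonority 3-6: ill-formed.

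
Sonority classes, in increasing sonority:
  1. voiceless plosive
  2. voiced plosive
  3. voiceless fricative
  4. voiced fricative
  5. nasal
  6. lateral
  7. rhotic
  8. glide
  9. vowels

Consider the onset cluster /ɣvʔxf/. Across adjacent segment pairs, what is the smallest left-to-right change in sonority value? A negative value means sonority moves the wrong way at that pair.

-3

/ɣ/ is a voiced fricative (sonority 4).
/v/ is a voiced fricative (sonority 4).
/ʔ/ is a voiceless plosive (sonority 1).
/x/ is a voiceless fricative (sonority 3).
/f/ is a voiceless fricative (sonority 3).
/ɣ/→/v/: change +0.
/v/→/ʔ/: change -3.
/ʔ/→/x/: change +2.
/x/→/f/: change +0.
Minimum = -3.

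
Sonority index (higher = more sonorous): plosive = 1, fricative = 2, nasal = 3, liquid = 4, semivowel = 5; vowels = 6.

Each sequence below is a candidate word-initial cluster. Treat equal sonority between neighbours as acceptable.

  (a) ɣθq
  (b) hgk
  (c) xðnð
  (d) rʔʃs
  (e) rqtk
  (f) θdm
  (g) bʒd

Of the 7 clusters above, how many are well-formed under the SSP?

(a) ɣθq: profile 2-2-1 — violates.
(b) hgk: profile 2-1-1 — violates.
(c) xðnð: profile 2-2-3-2 — violates.
(d) rʔʃs: profile 4-1-2-2 — violates.
(e) rqtk: profile 4-1-1-1 — violates.
(f) θdm: profile 2-1-3 — violates.
(g) bʒd: profile 1-2-1 — violates.

0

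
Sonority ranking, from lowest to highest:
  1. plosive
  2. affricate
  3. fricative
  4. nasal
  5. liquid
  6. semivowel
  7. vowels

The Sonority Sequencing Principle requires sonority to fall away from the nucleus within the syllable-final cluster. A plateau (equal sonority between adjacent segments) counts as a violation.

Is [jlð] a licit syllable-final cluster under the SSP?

yes

/j/ is a semivowel (sonority 6).
/l/ is a liquid (sonority 5).
/ð/ is a fricative (sonority 3).
The profile 6-5-3 strictly falls, so the syllable-final cluster satisfies the SSP.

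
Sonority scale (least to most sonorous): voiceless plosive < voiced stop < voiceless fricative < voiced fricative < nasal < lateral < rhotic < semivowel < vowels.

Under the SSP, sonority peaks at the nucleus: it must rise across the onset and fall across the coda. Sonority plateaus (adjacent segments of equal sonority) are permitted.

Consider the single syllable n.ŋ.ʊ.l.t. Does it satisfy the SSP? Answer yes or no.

yes

Onset: /n/ is a nasal (sonority 5), /ŋ/ is a nasal (sonority 5); then the nucleus /ʊ/ (sonority 9).
Onset profile 5-5-9 — rises to the nucleus.
Coda: /l/ is a lateral (sonority 6), /t/ is a voiceless plosive (sonority 1).
Coda profile 9-6-1 — falls from the nucleus.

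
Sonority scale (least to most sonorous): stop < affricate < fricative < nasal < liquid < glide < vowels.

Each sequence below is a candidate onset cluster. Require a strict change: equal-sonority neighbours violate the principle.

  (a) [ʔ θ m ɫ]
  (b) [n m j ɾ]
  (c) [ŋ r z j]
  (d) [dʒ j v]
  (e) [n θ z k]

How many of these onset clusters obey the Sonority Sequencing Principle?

(a) sonority 1-3-4-5: well-formed.
(b) sonority 4-4-6-5: ill-formed.
(c) sonority 4-5-3-6: ill-formed.
(d) sonority 2-6-3: ill-formed.
(e) sonority 4-3-3-1: ill-formed.

1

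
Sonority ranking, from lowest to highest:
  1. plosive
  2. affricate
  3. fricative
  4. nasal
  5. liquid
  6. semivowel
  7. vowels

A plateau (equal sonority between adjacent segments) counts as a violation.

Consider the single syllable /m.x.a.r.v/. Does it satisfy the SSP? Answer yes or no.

Onset: /m/ is a nasal (sonority 4), /x/ is a fricative (sonority 3); then the nucleus /a/ (sonority 7).
Onset profile 4-3-7 — does not strictly rise throughout.
Coda: /r/ is a liquid (sonority 5), /v/ is a fricative (sonority 3).
Coda profile 7-5-3 — falls from the nucleus.

no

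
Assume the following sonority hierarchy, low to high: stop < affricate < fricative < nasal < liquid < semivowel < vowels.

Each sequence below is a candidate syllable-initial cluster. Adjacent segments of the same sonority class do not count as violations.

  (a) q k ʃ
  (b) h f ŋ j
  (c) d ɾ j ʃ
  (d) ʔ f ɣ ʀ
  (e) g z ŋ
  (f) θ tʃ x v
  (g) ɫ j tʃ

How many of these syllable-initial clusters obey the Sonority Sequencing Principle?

(a) q k ʃ: profile 1-1-3 — obeys.
(b) h f ŋ j: profile 3-3-4-6 — obeys.
(c) d ɾ j ʃ: profile 1-5-6-3 — violates.
(d) ʔ f ɣ ʀ: profile 1-3-3-5 — obeys.
(e) g z ŋ: profile 1-3-4 — obeys.
(f) θ tʃ x v: profile 3-2-3-3 — violates.
(g) ɫ j tʃ: profile 5-6-2 — violates.

4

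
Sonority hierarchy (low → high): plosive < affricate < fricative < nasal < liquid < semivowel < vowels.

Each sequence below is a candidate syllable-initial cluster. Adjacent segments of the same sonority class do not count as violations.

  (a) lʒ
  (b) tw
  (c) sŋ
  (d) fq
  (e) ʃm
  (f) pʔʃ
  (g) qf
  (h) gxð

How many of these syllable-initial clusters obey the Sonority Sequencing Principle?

(a) 5-3 → violates
(b) 1-6 → obeys
(c) 3-4 → obeys
(d) 3-1 → violates
(e) 3-4 → obeys
(f) 1-1-3 → obeys
(g) 1-3 → obeys
(h) 1-3-3 → obeys

6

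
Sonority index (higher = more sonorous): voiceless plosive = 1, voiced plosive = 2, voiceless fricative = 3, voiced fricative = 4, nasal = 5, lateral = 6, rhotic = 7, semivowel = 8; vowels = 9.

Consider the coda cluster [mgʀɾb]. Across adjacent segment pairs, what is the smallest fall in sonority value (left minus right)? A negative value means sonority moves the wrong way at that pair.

-5

/m/ is a nasal (sonority 5).
/g/ is a voiced plosive (sonority 2).
/ʀ/ is a rhotic (sonority 7).
/ɾ/ is a rhotic (sonority 7).
/b/ is a voiced plosive (sonority 2).
/m/→/g/: change +3.
/g/→/ʀ/: change -5.
/ʀ/→/ɾ/: change +0.
/ɾ/→/b/: change +5.
Minimum = -5.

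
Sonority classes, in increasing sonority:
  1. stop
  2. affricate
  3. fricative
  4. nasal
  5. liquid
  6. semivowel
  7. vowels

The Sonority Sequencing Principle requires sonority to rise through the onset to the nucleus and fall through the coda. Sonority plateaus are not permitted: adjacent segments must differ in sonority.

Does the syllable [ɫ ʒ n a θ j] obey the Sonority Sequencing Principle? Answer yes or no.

no

Onset: /ɫ/ is a liquid (sonority 5), /ʒ/ is a fricative (sonority 3), /n/ is a nasal (sonority 4); then the nucleus /a/ (sonority 7).
Onset profile 5-3-4-7 — does not strictly rise throughout.
Coda: /θ/ is a fricative (sonority 3), /j/ is a semivowel (sonority 6).
Coda profile 7-3-6 — does not strictly fall throughout.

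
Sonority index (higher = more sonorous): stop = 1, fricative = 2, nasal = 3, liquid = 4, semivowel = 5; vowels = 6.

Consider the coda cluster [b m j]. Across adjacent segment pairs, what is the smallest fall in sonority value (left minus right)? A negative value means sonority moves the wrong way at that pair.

/b/ is a stop (sonority 1).
/m/ is a nasal (sonority 3).
/j/ is a semivowel (sonority 5).
/b/→/m/: change -2.
/m/→/j/: change -2.
Minimum = -2.

-2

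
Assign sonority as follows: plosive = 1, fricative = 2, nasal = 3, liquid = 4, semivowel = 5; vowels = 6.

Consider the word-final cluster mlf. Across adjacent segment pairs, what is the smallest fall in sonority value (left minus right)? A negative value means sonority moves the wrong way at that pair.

-1

/m/ — nasal, sonority 3.
/l/ — liquid, sonority 4.
/f/ — fricative, sonority 2.
/m/→/l/: change -1.
/l/→/f/: change +2.
Minimum = -1.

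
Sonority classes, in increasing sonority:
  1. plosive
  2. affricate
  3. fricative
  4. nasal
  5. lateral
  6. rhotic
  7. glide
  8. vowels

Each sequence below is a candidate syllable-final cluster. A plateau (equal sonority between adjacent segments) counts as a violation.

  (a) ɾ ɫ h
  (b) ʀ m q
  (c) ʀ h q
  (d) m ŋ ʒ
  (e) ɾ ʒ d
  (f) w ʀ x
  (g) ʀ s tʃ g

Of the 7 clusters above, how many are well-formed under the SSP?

6

(a) sonority 6-5-3: well-formed.
(b) sonority 6-4-1: well-formed.
(c) sonority 6-3-1: well-formed.
(d) sonority 4-4-3: ill-formed.
(e) sonority 6-3-1: well-formed.
(f) sonority 7-6-3: well-formed.
(g) sonority 6-3-2-1: well-formed.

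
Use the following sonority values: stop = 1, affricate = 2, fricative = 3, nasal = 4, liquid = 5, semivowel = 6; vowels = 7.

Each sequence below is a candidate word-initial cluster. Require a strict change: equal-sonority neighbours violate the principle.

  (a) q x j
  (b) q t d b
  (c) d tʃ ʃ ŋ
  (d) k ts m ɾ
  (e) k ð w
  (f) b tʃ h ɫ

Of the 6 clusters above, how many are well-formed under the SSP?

5

(a) q x j: profile 1-3-6 — obeys.
(b) q t d b: profile 1-1-1-1 — violates.
(c) d tʃ ʃ ŋ: profile 1-2-3-4 — obeys.
(d) k ts m ɾ: profile 1-2-4-5 — obeys.
(e) k ð w: profile 1-3-6 — obeys.
(f) b tʃ h ɫ: profile 1-2-3-5 — obeys.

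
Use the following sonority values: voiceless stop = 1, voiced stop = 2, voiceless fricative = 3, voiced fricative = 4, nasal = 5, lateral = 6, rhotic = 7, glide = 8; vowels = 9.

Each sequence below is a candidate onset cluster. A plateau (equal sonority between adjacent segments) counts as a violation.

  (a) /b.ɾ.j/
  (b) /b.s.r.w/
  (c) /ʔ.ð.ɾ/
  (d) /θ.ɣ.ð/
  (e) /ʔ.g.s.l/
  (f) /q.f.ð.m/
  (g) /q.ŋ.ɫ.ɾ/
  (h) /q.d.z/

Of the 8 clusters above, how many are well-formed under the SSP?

7

(a) 2-7-8 → obeys
(b) 2-3-7-8 → obeys
(c) 1-4-7 → obeys
(d) 3-4-4 → violates
(e) 1-2-3-6 → obeys
(f) 1-3-4-5 → obeys
(g) 1-5-6-7 → obeys
(h) 1-2-4 → obeys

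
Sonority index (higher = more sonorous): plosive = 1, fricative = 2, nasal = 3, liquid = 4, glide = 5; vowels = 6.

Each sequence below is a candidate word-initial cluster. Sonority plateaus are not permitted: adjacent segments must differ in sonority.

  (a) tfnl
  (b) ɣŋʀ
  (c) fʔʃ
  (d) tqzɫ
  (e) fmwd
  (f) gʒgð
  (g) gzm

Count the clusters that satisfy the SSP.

3

(a) sonority 1-2-3-4: well-formed.
(b) sonority 2-3-4: well-formed.
(c) sonority 2-1-2: ill-formed.
(d) sonority 1-1-2-4: ill-formed.
(e) sonority 2-3-5-1: ill-formed.
(f) sonority 1-2-1-2: ill-formed.
(g) sonority 1-2-3: well-formed.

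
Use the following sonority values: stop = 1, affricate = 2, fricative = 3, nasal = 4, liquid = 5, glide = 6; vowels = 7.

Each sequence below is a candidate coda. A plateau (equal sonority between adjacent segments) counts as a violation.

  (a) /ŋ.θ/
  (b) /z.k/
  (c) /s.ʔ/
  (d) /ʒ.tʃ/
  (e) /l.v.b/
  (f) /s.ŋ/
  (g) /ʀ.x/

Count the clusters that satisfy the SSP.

6

(a) 4-3 → obeys
(b) 3-1 → obeys
(c) 3-1 → obeys
(d) 3-2 → obeys
(e) 5-3-1 → obeys
(f) 3-4 → violates
(g) 5-3 → obeys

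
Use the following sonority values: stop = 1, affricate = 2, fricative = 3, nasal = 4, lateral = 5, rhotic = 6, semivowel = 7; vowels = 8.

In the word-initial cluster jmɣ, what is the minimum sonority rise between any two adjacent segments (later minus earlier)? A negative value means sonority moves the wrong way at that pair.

-3

/j/ — semivowel, sonority 7.
/m/ — nasal, sonority 4.
/ɣ/ — fricative, sonority 3.
/j/→/m/: change -3.
/m/→/ɣ/: change -1.
Minimum = -3.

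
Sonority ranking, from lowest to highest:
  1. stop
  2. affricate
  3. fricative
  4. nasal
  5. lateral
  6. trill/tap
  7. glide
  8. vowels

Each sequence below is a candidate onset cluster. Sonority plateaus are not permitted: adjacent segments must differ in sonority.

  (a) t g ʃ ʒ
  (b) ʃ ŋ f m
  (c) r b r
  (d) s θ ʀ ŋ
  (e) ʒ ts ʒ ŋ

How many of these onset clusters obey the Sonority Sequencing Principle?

0

(a) sonority 1-1-3-3: ill-formed.
(b) sonority 3-4-3-4: ill-formed.
(c) sonority 6-1-6: ill-formed.
(d) sonority 3-3-6-4: ill-formed.
(e) sonority 3-2-3-4: ill-formed.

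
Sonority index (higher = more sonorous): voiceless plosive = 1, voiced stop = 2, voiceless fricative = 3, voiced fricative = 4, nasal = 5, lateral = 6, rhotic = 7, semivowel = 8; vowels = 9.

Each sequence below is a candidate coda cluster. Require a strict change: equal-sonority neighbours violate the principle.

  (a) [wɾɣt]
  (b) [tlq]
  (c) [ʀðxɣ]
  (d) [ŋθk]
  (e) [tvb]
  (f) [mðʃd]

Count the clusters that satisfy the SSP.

3

(a) 8-7-4-1 → obeys
(b) 1-6-1 → violates
(c) 7-4-3-4 → violates
(d) 5-3-1 → obeys
(e) 1-4-2 → violates
(f) 5-4-3-2 → obeys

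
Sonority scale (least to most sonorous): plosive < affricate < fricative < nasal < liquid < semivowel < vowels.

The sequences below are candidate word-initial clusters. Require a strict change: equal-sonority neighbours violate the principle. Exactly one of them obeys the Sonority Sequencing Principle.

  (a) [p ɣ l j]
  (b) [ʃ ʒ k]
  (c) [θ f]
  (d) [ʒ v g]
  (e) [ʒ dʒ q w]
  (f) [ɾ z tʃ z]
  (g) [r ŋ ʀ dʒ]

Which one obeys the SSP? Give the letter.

a

(a) [p ɣ l j]: profile 1-3-5-6 — obeys.
(b) [ʃ ʒ k]: profile 3-3-1 — violates.
(c) [θ f]: profile 3-3 — violates.
(d) [ʒ v g]: profile 3-3-1 — violates.
(e) [ʒ dʒ q w]: profile 3-2-1-6 — violates.
(f) [ɾ z tʃ z]: profile 5-3-2-3 — violates.
(g) [r ŋ ʀ dʒ]: profile 5-4-5-2 — violates.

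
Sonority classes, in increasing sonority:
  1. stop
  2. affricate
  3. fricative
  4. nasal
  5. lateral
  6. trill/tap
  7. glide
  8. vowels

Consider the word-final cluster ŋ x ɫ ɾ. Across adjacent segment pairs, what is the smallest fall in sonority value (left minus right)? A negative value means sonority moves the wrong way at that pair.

/ŋ/: nasal = 4.
/x/: fricative = 3.
/ɫ/: lateral = 5.
/ɾ/: trill/tap = 6.
/ŋ/→/x/: change +1.
/x/→/ɫ/: change -2.
/ɫ/→/ɾ/: change -1.
Minimum = -2.

-2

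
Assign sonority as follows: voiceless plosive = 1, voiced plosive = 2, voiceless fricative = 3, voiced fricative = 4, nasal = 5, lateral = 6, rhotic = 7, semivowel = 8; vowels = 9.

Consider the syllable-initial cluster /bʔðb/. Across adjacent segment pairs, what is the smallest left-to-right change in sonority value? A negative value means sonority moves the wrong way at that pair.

-2

/b/ — voiced plosive, sonority 2.
/ʔ/ — voiceless plosive, sonority 1.
/ð/ — voiced fricative, sonority 4.
/b/ — voiced plosive, sonority 2.
/b/→/ʔ/: change -1.
/ʔ/→/ð/: change +3.
/ð/→/b/: change -2.
Minimum = -2.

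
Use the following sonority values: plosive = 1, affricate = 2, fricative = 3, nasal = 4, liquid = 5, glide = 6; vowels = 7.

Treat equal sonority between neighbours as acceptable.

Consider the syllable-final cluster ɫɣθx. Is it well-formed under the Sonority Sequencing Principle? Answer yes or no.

/ɫ/: liquid = 5.
/ɣ/: fricative = 3.
/θ/: fricative = 3.
/x/: fricative = 3.
The profile 5-3-3-3 is non-increasing (plateaus allowed), so the syllable-final cluster satisfies the SSP.

yes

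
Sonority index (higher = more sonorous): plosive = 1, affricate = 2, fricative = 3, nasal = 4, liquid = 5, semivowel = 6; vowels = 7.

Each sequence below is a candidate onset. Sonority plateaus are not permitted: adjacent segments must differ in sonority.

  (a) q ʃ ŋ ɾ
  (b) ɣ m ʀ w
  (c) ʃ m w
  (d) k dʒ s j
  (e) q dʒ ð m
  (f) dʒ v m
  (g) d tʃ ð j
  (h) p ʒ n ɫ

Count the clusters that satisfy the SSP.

(a) sonority 1-3-4-5: well-formed.
(b) sonority 3-4-5-6: well-formed.
(c) sonority 3-4-6: well-formed.
(d) sonority 1-2-3-6: well-formed.
(e) sonority 1-2-3-4: well-formed.
(f) sonority 2-3-4: well-formed.
(g) sonority 1-2-3-6: well-formed.
(h) sonority 1-3-4-5: well-formed.

8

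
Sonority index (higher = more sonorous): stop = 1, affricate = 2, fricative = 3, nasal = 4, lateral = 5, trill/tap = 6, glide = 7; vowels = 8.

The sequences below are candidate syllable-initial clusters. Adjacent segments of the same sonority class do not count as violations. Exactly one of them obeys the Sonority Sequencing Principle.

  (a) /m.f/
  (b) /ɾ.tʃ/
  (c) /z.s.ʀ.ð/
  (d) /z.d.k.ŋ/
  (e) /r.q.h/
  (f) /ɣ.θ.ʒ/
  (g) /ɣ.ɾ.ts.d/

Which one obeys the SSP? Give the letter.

(a) 4-3 → violates
(b) 6-2 → violates
(c) 3-3-6-3 → violates
(d) 3-1-1-4 → violates
(e) 6-1-3 → violates
(f) 3-3-3 → obeys
(g) 3-6-2-1 → violates

f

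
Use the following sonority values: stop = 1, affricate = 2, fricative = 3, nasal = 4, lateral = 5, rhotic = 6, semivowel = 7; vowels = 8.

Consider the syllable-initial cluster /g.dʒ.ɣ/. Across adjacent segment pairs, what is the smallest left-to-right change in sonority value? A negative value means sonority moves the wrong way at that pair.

/g/ — stop, sonority 1.
/dʒ/ — affricate, sonority 2.
/ɣ/ — fricative, sonority 3.
/g/→/dʒ/: change +1.
/dʒ/→/ɣ/: change +1.
Minimum = 1.

1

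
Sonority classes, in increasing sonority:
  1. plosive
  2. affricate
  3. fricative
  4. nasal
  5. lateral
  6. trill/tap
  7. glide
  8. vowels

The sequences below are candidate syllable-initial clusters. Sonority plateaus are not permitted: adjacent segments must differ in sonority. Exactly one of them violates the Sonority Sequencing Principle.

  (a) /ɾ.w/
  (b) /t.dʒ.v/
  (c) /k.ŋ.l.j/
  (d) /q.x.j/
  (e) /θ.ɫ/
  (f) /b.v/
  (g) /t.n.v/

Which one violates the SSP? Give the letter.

g

(a) sonority 6-7: well-formed.
(b) sonority 1-2-3: well-formed.
(c) sonority 1-4-5-7: well-formed.
(d) sonority 1-3-7: well-formed.
(e) sonority 3-5: well-formed.
(f) sonority 1-3: well-formed.
(g) sonority 1-4-3: ill-formed.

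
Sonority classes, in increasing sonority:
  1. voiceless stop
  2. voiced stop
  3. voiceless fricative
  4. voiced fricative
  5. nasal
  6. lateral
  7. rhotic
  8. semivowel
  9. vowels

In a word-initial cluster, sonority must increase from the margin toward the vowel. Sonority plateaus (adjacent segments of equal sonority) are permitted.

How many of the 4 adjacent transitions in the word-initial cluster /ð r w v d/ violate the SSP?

/ð/ — voiced fricative, sonority 4.
/r/ — rhotic, sonority 7.
/w/ — semivowel, sonority 8.
/v/ — voiced fricative, sonority 4.
/d/ — voiced stop, sonority 2.
/ð/→/r/: 4→7 (rises) — ok.
/r/→/w/: 7→8 (rises) — ok.
/w/→/v/: 8→4 (does not rise) — violation.
/v/→/d/: 4→2 (does not rise) — violation.

2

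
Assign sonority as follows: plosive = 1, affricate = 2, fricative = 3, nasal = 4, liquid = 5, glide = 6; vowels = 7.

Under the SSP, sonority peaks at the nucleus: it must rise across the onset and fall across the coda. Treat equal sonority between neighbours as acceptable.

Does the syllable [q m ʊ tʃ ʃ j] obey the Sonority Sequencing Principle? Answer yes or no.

no

Onset: /q/ is a plosive (sonority 1), /m/ is a nasal (sonority 4); then the nucleus /ʊ/ (sonority 7).
Onset profile 1-4-7 — rises to the nucleus.
Coda: /tʃ/ is an affricate (sonority 2), /ʃ/ is a fricative (sonority 3), /j/ is a glide (sonority 6).
Coda profile 7-2-3-6 — does not fall throughout.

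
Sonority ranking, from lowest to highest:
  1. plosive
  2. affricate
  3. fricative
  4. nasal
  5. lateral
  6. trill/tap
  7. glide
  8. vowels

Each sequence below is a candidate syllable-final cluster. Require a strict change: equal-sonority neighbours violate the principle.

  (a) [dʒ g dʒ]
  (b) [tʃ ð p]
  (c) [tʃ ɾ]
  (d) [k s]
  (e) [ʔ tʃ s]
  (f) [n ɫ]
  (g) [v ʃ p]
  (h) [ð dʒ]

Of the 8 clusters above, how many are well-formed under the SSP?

1

(a) sonority 2-1-2: ill-formed.
(b) sonority 2-3-1: ill-formed.
(c) sonority 2-6: ill-formed.
(d) sonority 1-3: ill-formed.
(e) sonority 1-2-3: ill-formed.
(f) sonority 4-5: ill-formed.
(g) sonority 3-3-1: ill-formed.
(h) sonority 3-2: well-formed.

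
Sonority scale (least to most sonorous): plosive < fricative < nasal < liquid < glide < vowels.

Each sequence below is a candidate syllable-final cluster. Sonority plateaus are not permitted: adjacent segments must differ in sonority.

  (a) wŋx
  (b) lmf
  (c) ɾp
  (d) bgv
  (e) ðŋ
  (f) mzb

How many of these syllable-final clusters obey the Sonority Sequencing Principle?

4

(a) 5-3-2 → obeys
(b) 4-3-2 → obeys
(c) 4-1 → obeys
(d) 1-1-2 → violates
(e) 2-3 → violates
(f) 3-2-1 → obeys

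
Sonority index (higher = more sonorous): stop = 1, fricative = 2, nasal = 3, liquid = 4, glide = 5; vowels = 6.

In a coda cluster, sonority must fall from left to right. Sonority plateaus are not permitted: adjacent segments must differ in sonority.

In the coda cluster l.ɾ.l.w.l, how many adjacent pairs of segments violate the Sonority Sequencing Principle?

/l/ is a liquid (sonority 4).
/ɾ/ is a liquid (sonority 4).
/l/ is a liquid (sonority 4).
/w/ is a glide (sonority 5).
/l/ is a liquid (sonority 4).
/l/→/ɾ/: 4→4 (plateau) — violation.
/ɾ/→/l/: 4→4 (plateau) — violation.
/l/→/w/: 4→5 (does not fall) — violation.
/w/→/l/: 5→4 (falls) — ok.

3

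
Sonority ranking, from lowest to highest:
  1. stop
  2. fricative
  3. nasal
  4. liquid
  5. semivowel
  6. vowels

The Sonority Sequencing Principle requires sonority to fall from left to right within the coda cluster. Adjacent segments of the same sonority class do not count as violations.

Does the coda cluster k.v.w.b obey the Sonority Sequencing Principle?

no

/k/: stop = 1.
/v/: fricative = 2.
/w/: semivowel = 5.
/b/: stop = 1.
The profile is 1-2-5-1. Between /k/ (1) and /v/ (2) sonority does not fall, so the cluster violates the SSP.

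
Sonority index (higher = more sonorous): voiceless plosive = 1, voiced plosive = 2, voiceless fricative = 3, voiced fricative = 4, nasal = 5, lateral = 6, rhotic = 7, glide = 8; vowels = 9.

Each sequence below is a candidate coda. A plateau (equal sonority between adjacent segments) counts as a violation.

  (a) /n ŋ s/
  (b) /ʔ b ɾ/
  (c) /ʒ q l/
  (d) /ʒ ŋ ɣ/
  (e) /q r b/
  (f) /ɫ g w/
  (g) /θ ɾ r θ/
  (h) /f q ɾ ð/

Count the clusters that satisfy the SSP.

(a) sonority 5-5-3: ill-formed.
(b) sonority 1-2-7: ill-formed.
(c) sonority 4-1-6: ill-formed.
(d) sonority 4-5-4: ill-formed.
(e) sonority 1-7-2: ill-formed.
(f) sonority 6-2-8: ill-formed.
(g) sonority 3-7-7-3: ill-formed.
(h) sonority 3-1-7-4: ill-formed.

0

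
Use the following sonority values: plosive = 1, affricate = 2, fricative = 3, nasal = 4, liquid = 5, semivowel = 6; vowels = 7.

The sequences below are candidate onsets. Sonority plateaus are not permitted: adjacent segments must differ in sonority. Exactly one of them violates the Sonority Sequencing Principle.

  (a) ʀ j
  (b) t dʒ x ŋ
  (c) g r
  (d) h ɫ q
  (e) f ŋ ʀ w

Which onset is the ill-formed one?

(a) sonority 5-6: well-formed.
(b) sonority 1-2-3-4: well-formed.
(c) sonority 1-5: well-formed.
(d) sonority 3-5-1: ill-formed.
(e) sonority 3-4-5-6: well-formed.

d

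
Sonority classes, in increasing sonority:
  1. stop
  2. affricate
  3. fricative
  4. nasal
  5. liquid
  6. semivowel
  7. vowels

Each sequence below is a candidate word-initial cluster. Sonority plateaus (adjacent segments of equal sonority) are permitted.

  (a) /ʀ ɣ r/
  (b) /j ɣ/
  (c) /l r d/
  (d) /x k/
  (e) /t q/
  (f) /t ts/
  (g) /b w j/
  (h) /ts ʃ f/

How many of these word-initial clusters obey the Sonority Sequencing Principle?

(a) /ʀ ɣ r/: profile 5-3-5 — violates.
(b) /j ɣ/: profile 6-3 — violates.
(c) /l r d/: profile 5-5-1 — violates.
(d) /x k/: profile 3-1 — violates.
(e) /t q/: profile 1-1 — obeys.
(f) /t ts/: profile 1-2 — obeys.
(g) /b w j/: profile 1-6-6 — obeys.
(h) /ts ʃ f/: profile 2-3-3 — obeys.

4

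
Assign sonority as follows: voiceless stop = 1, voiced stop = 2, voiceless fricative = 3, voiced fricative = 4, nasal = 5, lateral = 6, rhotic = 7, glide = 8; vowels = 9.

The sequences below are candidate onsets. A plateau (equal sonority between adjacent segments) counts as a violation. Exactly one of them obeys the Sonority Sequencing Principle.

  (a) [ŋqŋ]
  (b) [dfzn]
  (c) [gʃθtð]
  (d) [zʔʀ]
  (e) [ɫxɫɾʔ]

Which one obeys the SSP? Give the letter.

(a) sonority 5-1-5: ill-formed.
(b) sonority 2-3-4-5: well-formed.
(c) sonority 2-3-3-1-4: ill-formed.
(d) sonority 4-1-7: ill-formed.
(e) sonority 6-3-6-7-1: ill-formed.

b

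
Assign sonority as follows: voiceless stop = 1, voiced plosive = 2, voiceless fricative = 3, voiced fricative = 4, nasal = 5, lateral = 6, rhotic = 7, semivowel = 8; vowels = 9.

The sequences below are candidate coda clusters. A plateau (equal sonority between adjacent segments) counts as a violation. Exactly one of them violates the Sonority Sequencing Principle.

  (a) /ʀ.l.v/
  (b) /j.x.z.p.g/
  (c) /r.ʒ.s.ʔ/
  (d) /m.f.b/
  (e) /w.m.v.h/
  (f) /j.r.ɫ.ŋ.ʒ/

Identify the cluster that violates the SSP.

b

(a) sonority 7-6-4: well-formed.
(b) sonority 8-3-4-1-2: ill-formed.
(c) sonority 7-4-3-1: well-formed.
(d) sonority 5-3-2: well-formed.
(e) sonority 8-5-4-3: well-formed.
(f) sonority 8-7-6-5-4: well-formed.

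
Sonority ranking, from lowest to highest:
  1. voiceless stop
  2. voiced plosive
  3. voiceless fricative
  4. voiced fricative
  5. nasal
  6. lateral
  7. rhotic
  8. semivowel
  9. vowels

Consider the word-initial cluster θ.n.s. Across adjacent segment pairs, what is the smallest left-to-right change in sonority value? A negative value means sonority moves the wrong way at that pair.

/θ/ — voiceless fricative, sonority 3.
/n/ — nasal, sonority 5.
/s/ — voiceless fricative, sonority 3.
/θ/→/n/: change +2.
/n/→/s/: change -2.
Minimum = -2.

-2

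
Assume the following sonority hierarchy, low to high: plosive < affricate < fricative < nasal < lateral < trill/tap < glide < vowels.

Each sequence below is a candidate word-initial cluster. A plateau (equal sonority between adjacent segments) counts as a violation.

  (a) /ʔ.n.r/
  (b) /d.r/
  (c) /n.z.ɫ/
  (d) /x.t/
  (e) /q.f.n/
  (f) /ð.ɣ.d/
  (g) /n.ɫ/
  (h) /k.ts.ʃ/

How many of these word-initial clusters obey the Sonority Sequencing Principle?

(a) 1-4-6 → obeys
(b) 1-6 → obeys
(c) 4-3-5 → violates
(d) 3-1 → violates
(e) 1-3-4 → obeys
(f) 3-3-1 → violates
(g) 4-5 → obeys
(h) 1-2-3 → obeys

5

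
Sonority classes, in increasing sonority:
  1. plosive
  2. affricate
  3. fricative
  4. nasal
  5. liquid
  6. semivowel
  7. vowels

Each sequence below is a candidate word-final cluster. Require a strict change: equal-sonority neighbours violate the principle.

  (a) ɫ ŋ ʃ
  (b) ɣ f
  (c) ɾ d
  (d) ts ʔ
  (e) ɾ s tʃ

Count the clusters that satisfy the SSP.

(a) 5-4-3 → obeys
(b) 3-3 → violates
(c) 5-1 → obeys
(d) 2-1 → obeys
(e) 5-3-2 → obeys

4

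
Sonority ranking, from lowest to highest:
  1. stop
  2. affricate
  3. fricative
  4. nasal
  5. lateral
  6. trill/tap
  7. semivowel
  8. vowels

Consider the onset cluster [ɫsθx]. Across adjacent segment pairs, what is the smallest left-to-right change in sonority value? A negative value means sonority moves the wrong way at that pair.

-2

/ɫ/ is a lateral (sonority 5).
/s/ is a fricative (sonority 3).
/θ/ is a fricative (sonority 3).
/x/ is a fricative (sonority 3).
/ɫ/→/s/: change -2.
/s/→/θ/: change +0.
/θ/→/x/: change +0.
Minimum = -2.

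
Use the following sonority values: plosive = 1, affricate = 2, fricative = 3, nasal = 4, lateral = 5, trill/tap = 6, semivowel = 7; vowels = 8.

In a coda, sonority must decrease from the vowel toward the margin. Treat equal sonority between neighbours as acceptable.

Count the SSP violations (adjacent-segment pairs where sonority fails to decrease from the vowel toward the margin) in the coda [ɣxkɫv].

1

/ɣ/ — fricative, sonority 3.
/x/ — fricative, sonority 3.
/k/ — plosive, sonority 1.
/ɫ/ — lateral, sonority 5.
/v/ — fricative, sonority 3.
/ɣ/→/x/: 3→3 (plateau, allowed) — ok.
/x/→/k/: 3→1 (falls) — ok.
/k/→/ɫ/: 1→5 (does not fall) — violation.
/ɫ/→/v/: 5→3 (falls) — ok.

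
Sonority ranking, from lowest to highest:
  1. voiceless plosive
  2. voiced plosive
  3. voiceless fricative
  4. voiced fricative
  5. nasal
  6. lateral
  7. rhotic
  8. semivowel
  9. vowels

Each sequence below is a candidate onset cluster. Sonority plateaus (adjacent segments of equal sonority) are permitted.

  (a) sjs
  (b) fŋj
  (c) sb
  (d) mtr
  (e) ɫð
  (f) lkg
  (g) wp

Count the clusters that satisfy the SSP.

1

(a) 3-8-3 → violates
(b) 3-5-8 → obeys
(c) 3-2 → violates
(d) 5-1-7 → violates
(e) 6-4 → violates
(f) 6-1-2 → violates
(g) 8-1 → violates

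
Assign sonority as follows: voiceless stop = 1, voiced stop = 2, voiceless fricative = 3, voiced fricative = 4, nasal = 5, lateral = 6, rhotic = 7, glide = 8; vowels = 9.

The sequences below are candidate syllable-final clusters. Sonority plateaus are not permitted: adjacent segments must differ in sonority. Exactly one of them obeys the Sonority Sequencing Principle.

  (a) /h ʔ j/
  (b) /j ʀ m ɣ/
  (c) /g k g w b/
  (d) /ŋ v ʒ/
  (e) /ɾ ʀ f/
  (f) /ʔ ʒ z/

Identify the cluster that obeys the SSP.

b

(a) sonority 3-1-8: ill-formed.
(b) sonority 8-7-5-4: well-formed.
(c) sonority 2-1-2-8-2: ill-formed.
(d) sonority 5-4-4: ill-formed.
(e) sonority 7-7-3: ill-formed.
(f) sonority 1-4-4: ill-formed.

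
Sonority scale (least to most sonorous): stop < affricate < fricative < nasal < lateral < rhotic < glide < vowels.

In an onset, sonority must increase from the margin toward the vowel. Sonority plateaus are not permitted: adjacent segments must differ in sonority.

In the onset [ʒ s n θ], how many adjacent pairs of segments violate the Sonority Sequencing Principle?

/ʒ/: fricative = 3.
/s/: fricative = 3.
/n/: nasal = 4.
/θ/: fricative = 3.
/ʒ/→/s/: 3→3 (plateau) — violation.
/s/→/n/: 3→4 (rises) — ok.
/n/→/θ/: 4→3 (does not rise) — violation.

2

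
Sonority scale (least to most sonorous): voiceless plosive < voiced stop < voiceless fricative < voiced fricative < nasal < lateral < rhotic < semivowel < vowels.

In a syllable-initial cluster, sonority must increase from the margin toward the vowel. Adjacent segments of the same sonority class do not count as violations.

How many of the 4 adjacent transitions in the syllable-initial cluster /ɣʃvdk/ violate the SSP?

3

/ɣ/ is a voiced fricative (sonority 4).
/ʃ/ is a voiceless fricative (sonority 3).
/v/ is a voiced fricative (sonority 4).
/d/ is a voiced stop (sonority 2).
/k/ is a voiceless plosive (sonority 1).
/ɣ/→/ʃ/: 4→3 (does not rise) — violation.
/ʃ/→/v/: 3→4 (rises) — ok.
/v/→/d/: 4→2 (does not rise) — violation.
/d/→/k/: 2→1 (does not rise) — violation.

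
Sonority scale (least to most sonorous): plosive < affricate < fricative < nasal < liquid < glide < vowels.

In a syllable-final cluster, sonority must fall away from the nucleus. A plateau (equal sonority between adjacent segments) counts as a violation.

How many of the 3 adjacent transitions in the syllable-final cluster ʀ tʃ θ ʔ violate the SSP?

1

/ʀ/: liquid = 5.
/tʃ/: affricate = 2.
/θ/: fricative = 3.
/ʔ/: plosive = 1.
/ʀ/→/tʃ/: 5→2 (falls) — ok.
/tʃ/→/θ/: 2→3 (does not fall) — violation.
/θ/→/ʔ/: 3→1 (falls) — ok.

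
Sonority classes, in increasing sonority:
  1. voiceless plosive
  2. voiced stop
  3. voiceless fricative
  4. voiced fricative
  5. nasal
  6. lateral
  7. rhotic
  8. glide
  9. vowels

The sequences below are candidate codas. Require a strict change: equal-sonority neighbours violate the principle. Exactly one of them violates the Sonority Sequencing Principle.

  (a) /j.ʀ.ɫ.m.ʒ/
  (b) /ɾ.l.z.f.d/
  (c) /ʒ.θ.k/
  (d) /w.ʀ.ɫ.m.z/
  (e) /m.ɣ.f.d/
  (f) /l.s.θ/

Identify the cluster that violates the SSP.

(a) 8-7-6-5-4 → obeys
(b) 7-6-4-3-2 → obeys
(c) 4-3-1 → obeys
(d) 8-7-6-5-4 → obeys
(e) 5-4-3-2 → obeys
(f) 6-3-3 → violates

f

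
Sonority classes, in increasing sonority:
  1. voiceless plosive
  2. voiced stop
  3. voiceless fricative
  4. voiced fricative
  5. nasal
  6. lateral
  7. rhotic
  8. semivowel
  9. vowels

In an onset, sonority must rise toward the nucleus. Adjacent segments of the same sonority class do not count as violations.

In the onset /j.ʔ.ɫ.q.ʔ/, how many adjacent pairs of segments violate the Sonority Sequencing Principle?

2

/j/ is a semivowel (sonority 8).
/ʔ/ is a voiceless plosive (sonority 1).
/ɫ/ is a lateral (sonority 6).
/q/ is a voiceless plosive (sonority 1).
/ʔ/ is a voiceless plosive (sonority 1).
/j/→/ʔ/: 8→1 (does not rise) — violation.
/ʔ/→/ɫ/: 1→6 (rises) — ok.
/ɫ/→/q/: 6→1 (does not rise) — violation.
/q/→/ʔ/: 1→1 (plateau, allowed) — ok.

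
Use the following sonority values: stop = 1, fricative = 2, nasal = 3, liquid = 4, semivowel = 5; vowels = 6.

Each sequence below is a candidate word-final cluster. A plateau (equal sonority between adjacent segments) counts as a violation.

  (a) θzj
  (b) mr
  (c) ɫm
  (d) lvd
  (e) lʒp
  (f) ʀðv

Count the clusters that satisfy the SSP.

3

(a) θzj: profile 2-2-5 — violates.
(b) mr: profile 3-4 — violates.
(c) ɫm: profile 4-3 — obeys.
(d) lvd: profile 4-2-1 — obeys.
(e) lʒp: profile 4-2-1 — obeys.
(f) ʀðv: profile 4-2-2 — violates.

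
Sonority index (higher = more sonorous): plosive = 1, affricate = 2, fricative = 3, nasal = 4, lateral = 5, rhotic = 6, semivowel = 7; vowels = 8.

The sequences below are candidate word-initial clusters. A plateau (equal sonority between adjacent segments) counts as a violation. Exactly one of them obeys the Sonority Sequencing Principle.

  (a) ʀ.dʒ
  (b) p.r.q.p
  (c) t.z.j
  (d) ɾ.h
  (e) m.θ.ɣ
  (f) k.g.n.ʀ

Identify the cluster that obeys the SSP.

(a) ʀ.dʒ: profile 6-2 — violates.
(b) p.r.q.p: profile 1-6-1-1 — violates.
(c) t.z.j: profile 1-3-7 — obeys.
(d) ɾ.h: profile 6-3 — violates.
(e) m.θ.ɣ: profile 4-3-3 — violates.
(f) k.g.n.ʀ: profile 1-1-4-6 — violates.

c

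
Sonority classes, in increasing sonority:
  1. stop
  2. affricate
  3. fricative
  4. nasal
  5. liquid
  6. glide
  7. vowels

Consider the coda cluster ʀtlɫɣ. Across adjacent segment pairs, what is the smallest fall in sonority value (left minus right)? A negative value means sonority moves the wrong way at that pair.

/ʀ/ is a liquid (sonority 5).
/t/ is a stop (sonority 1).
/l/ is a liquid (sonority 5).
/ɫ/ is a liquid (sonority 5).
/ɣ/ is a fricative (sonority 3).
/ʀ/→/t/: change +4.
/t/→/l/: change -4.
/l/→/ɫ/: change +0.
/ɫ/→/ɣ/: change +2.
Minimum = -4.

-4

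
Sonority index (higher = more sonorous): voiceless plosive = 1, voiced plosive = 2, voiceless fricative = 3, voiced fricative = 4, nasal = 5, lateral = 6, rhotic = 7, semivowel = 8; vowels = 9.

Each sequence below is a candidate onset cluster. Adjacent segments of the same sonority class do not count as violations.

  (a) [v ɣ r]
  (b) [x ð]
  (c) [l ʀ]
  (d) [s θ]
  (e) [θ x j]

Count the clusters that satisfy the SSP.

5

(a) sonority 4-4-7: well-formed.
(b) sonority 3-4: well-formed.
(c) sonority 6-7: well-formed.
(d) sonority 3-3: well-formed.
(e) sonority 3-3-8: well-formed.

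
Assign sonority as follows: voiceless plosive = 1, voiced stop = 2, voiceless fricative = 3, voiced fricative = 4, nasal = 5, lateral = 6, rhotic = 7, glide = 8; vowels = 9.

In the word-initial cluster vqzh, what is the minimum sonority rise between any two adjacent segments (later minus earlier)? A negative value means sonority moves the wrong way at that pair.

-3

/v/ is a voiced fricative (sonority 4).
/q/ is a voiceless plosive (sonority 1).
/z/ is a voiced fricative (sonority 4).
/h/ is a voiceless fricative (sonority 3).
/v/→/q/: change -3.
/q/→/z/: change +3.
/z/→/h/: change -1.
Minimum = -3.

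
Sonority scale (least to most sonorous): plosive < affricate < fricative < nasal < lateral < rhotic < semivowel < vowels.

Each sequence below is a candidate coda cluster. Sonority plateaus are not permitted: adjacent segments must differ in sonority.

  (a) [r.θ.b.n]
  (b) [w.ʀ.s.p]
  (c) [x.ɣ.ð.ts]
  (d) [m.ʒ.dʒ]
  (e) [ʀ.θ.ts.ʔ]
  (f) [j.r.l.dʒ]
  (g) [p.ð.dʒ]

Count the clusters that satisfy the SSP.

(a) 6-3-1-4 → violates
(b) 7-6-3-1 → obeys
(c) 3-3-3-2 → violates
(d) 4-3-2 → obeys
(e) 6-3-2-1 → obeys
(f) 7-6-5-2 → obeys
(g) 1-3-2 → violates

4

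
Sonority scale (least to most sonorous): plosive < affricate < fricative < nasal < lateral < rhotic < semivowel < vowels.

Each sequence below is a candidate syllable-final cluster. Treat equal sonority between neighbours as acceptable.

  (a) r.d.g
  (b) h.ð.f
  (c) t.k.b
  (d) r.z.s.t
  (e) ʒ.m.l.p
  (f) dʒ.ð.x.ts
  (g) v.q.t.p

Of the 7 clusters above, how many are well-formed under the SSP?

(a) 6-1-1 → obeys
(b) 3-3-3 → obeys
(c) 1-1-1 → obeys
(d) 6-3-3-1 → obeys
(e) 3-4-5-1 → violates
(f) 2-3-3-2 → violates
(g) 3-1-1-1 → obeys

5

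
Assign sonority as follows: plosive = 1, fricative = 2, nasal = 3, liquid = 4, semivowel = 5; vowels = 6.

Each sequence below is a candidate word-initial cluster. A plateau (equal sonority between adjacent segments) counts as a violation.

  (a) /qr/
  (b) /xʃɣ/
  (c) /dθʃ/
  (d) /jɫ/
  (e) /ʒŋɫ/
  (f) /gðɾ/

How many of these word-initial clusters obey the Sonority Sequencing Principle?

(a) /qr/: profile 1-4 — obeys.
(b) /xʃɣ/: profile 2-2-2 — violates.
(c) /dθʃ/: profile 1-2-2 — violates.
(d) /jɫ/: profile 5-4 — violates.
(e) /ʒŋɫ/: profile 2-3-4 — obeys.
(f) /gðɾ/: profile 1-2-4 — obeys.

3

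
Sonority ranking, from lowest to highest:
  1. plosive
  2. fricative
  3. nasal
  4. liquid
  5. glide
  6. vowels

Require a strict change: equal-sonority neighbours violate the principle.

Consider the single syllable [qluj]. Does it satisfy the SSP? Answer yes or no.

yes

Onset: /q/ is a plosive (sonority 1), /l/ is a liquid (sonority 4); then the nucleus /u/ (sonority 6).
Onset profile 1-4-6 — rises to the nucleus.
Coda: /j/ is a glide (sonority 5).
Coda profile 6-5 — falls from the nucleus.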